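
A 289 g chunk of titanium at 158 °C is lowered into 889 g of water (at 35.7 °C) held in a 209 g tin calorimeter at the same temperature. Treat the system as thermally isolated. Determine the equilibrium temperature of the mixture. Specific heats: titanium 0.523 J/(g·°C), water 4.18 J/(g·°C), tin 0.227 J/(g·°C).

Energy conservation, ΣQ = 0:
289×0.523×(T − 158) + 889×4.18×(T − 35.7) + 209×0.227×(T − 35.7) = 0
(151.15 + 3716 + 47.44) T = 151.15×158 + 3716×35.7 + 47.44×35.7
T ≈ 40.42 °C

T_f ≈ 40.4 °C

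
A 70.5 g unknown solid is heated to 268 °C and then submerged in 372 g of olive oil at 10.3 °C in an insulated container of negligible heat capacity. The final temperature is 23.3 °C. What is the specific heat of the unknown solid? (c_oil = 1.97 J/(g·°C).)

Heat gained plus heat lost sum to zero:
70.5·c·(23.3 − 268) + 372·1.97·(23.3 − 10.3) = 0
-17251 c = -9526.9
c = -9526.9/-17251 ≈ 0.5522 J/(g·°C)

c ≈ 0.552 J/(g·°C)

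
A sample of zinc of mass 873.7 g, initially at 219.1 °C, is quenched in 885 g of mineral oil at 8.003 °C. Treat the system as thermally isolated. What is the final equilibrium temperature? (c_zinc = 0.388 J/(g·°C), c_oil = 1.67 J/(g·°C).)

T_f ≈ 47.4 °C

Conservation of energy gives ΣQ = 0:
873.7·0.388·(T − 219.1) + 885·1.67·(T − 8.003) = 0
1816.9 T = 86102
T ≈ 47.39 °C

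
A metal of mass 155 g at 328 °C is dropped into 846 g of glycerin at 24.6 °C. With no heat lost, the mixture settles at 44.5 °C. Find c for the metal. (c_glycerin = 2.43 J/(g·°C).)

c ≈ 0.931 J/(g·°C)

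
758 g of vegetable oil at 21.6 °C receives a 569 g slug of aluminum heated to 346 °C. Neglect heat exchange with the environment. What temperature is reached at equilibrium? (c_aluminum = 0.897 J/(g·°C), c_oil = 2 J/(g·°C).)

T_f ≈ 103.3 °C

Energy conservation, ΣQ = 0:
569*0.897*(T − 346) + 758*2*(T − 21.6) = 0
510.39(T − 346) + 1516(T − 21.6) = 0
2026.4 T = 209342
T = 209342 / 2026.4 = 103 °C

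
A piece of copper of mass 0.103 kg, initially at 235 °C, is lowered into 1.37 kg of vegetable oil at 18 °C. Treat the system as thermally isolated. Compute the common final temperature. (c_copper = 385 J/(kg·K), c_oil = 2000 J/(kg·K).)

Heat gained plus heat lost sum to zero:
0.103×385×(T − 235) + 1.37×2000×(T − 18) = 0
39.66(T − 235) + 2740(T − 18) = 0
2779.7 T = 58639
T = 58639/2779.7 ≈ 21.10 °C

T_f ≈ 21.1 °C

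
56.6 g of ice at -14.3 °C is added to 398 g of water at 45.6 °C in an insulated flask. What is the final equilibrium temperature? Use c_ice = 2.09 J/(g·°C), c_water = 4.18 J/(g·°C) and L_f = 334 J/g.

Net heat exchanged in the isolated system is zero:
ice -14.3→0 °C: 56.6×2.09×14.3 = 1691.6
  latent heat to melt: 56.6×334 = 18904
  meltwater 0→T: 56.6×4.18×T = 236.59 T
  water: 1663.6(T − 45.6)
1900.2 T = 75862 − 20596 = 55266
T ≈ 29.08 °C (positive, so assuming full melt was valid).

T_f ≈ 29.1 °C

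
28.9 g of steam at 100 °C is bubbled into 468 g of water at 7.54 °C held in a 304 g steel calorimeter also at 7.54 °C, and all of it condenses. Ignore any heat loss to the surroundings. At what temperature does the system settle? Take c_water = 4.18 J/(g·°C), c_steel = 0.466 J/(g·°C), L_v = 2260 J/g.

T_f ≈ 42.0 °C

Let T be the final temperature. ΣQ_i = 0:
steam→water at 100 °C releases m L_v = 28.9×2260 = 65314
  condensed water 100 °C→T: 120.8(T − 100)
  original water: 1956.2(T − 7.54)
  steel cup: 304×0.466×(T − 7.54) = 141.66(T − 7.54)
2218.7 T = 65314 + 12080 + 15818 = 93212
T ≈ 42.01 °C (< 100 °C, so full condensation is consistent).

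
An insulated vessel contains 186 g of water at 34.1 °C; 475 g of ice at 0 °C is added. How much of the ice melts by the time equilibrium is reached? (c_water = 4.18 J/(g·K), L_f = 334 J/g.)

Water can give up m c ΔT = 186×4.18×34.1 = 26512 J before reaching 0 °C.
Melting all 475 g of ice would need 475×334 = 158650 J.
That's not enough to melt it all — equilibrium is at 0 °C with ice remaining.
m_melt = 26512 / L_f = 79.38 g.

m_melted ≈ 79.4 g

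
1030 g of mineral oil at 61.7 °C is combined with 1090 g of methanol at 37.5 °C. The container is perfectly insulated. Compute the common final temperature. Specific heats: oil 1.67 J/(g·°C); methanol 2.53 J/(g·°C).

Set heat shed by the hot body equal to heat absorbed by the cold body:
1030×1.67×(61.7 − T) = 1090×2.53×(T − 37.5)
1720.1(61.7 − T) = 2757.7(T − 37.5)
4477.8 T = 209544  ⇒  T ≈ 46.80 °C

T_f ≈ 46.8 °C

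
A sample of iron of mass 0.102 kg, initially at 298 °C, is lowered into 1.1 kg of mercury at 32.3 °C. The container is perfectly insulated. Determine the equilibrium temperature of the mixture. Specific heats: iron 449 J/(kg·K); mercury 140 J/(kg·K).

T_f ≈ 93.2 °C

With ΣQ=0 the equilibrium temperature is the m·c-weighted mean:
T_f = (45.8×298 + 154×32.3) / (45.8 + 154)
    = 18622 / 199.8 ≈ 93.20 °C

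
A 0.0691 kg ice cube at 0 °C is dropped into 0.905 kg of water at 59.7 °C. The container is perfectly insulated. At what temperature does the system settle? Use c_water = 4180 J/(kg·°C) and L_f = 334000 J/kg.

T_f ≈ 49.8 °C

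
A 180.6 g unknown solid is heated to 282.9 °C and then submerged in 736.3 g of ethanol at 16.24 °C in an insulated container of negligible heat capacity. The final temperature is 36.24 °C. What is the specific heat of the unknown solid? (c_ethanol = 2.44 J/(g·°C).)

c ≈ 0.807 J/(g·°C)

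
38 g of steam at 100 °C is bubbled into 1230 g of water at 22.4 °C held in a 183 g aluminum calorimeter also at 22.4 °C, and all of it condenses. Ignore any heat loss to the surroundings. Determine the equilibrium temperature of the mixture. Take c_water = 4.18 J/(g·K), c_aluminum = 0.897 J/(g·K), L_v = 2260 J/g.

Conservation of energy gives ΣQ = 0:
condense steam: −38×2260 = −85880; condensate cools 100→T: 38×4.18×(T − 100) = 158.84(T − 100); water warms: 1230×4.18×(T − 22.4) = 5141.4(T − 22.4); cup: 164.15(T − 22.4)
5464.4 T = 85880 + 15884 + 118844 = 220608
T ≈ 40.37 °C (< 100 °C, so full condensation is consistent).

T_f ≈ 40.4 °C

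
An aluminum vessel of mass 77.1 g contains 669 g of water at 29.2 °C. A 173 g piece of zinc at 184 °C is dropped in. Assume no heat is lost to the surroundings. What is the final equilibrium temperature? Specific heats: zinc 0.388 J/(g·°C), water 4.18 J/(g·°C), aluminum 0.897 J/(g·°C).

T_f ≈ 32.7 °C

Taking heat into each body as positive, Σ m c ΔT = 0:
173*0.388*(T − 184) + 669*4.18*(T − 29.2) + 77.1*0.897*(T − 29.2) = 0
67.12(T − 184) + 2796.4(T − 29.2) + 69.16(T − 29.2) = 0
2932.7 T = 96026
T ≈ 32.74 °C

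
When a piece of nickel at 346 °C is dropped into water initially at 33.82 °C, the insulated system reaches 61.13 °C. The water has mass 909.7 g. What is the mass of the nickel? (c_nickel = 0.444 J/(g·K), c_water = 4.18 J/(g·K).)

m ≈ 821 g

|Q_nickel| = |Q_water|:
m·0.444·(346 − 61.13) = 909.7·4.18·(61.13 − 33.82)
126.48 m = 103848  ⇒  m ≈ 821 g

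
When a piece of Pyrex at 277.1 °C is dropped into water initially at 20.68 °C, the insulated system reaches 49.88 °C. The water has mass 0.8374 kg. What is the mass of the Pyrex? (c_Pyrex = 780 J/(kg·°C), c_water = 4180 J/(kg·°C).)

Net heat exchanged in the isolated system is zero:
m×780×(49.88 − 277.1) + 0.8374×4180×(49.88 − 20.68) = 0
-177232 m = -102210
m = -102210/-177232 ≈ 0.5767 kg

m ≈ 0.577 kg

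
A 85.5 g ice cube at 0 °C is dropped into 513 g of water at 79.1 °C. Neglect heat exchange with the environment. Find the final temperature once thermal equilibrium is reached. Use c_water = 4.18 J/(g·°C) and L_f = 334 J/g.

T_f ≈ 56.4 °C

Energy conservation, ΣQ = 0:
melt ice: 85.5×334 = 28557
  meltwater 0→T: 85.5×4.18×T = 357.39 T
  water cools: 513×4.18×(T − 79.1) = 2144.3(T − 79.1)
2501.7 T = 169617 − 28557 = 141060
T ≈ 56.39 °C. Since T > 0 °C, the all-ice-melts assumption holds.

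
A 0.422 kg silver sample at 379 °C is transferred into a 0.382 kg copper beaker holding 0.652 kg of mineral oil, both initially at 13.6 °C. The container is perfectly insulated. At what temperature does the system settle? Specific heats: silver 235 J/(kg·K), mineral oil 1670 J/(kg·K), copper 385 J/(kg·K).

Conservation of energy gives ΣQ = 0:
0.422*235*(T − 379) + 0.652*1670*(T − 13.6) + 0.382*385*(T − 13.6) = 0
99.17(T − 379) + 1088.8(T − 13.6) + 147.07(T − 13.6) = 0
1335.1 T = 54394
T = 54394 / 1335.1 = 40.7 °C

T_f ≈ 40.7 °C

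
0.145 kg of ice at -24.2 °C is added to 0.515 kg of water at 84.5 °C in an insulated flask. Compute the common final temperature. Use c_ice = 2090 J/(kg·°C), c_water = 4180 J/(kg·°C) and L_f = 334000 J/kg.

Net heat exchanged in the isolated system is zero:
ice -24.2→0 °C: 0.145×2090×24.2 = 7333.8
  latent heat to melt: 0.145×334000 = 48430
  meltwater 0→T: 0.145×4180×T = 606.1 T
  water: 2152.7(T − 84.5)
2758.8 T = 181903 − 55764 = 126139
T ≈ 45.72 °C. Since T > 0 °C, the all-ice-melts assumption holds.

T_f ≈ 45.7 °C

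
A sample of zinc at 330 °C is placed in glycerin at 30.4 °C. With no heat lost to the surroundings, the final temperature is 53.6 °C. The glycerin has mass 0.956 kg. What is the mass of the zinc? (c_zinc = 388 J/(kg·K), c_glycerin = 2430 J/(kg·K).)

m ≈ 0.503 kg

Conservation of energy gives ΣQ = 0:
m·388·(53.6 − 330) + 0.956·2430·(53.6 − 30.4) = 0
-107243 m = -53895
m = -53895/-107243 ≈ 0.5026 kg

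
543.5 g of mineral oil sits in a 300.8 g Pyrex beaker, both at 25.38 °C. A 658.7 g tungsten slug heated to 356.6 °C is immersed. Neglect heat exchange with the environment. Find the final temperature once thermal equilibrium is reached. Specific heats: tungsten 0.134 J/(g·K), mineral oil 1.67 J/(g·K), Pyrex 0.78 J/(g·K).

T_f ≈ 49.1 °C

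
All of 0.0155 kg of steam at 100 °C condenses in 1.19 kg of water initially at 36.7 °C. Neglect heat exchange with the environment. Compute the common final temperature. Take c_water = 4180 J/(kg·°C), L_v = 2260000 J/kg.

Net heat exchanged in the isolated system is zero:
steam→water at 100 °C releases m L_v = 0.0155×2260000 = 35030; condensed water 100 °C→T: 64.79(T − 100); original water: 4974.2(T − 36.7)
5039 T = 35030 + 6479 + 182553 = 224062
T ≈ 44.47 °C — below 100 °C, confirming all the steam condensed.

T_f ≈ 44.5 °C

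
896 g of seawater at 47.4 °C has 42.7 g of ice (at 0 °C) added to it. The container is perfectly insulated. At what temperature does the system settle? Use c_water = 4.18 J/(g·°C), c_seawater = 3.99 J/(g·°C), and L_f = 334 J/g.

T_f ≈ 41.3 °C

Taking heat into each body as positive, Σ m c ΔT = 0:
fusion: m_ice L_f = 42.7·334 = 14262
  meltwater 0→T: 42.7·4.18·T = 178.49 T
  seawater: 3575(T − 47.4)
3753.5 T = 169457 − 14262 = 155195
T ≈ 41.35 °C (positive, so assuming full melt was valid).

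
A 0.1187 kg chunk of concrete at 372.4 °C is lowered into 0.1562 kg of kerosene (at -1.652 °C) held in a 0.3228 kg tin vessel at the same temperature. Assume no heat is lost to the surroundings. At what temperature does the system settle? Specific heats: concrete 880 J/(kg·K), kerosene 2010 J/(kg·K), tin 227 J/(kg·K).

Energy conservation, ΣQ = 0:
0.1187·880·(T − 372.4) + 0.1562·2010·(T − (-1.652)) + 0.3228·227·(T − (-1.652)) = 0
(104.46 + 313.96 + 73.28) T = 104.46·372.4 + 313.96·(-1.652) + 73.28·(-1.652)
T = 38260/491.69 ≈ 77.81 °C

T_f ≈ 77.8 °C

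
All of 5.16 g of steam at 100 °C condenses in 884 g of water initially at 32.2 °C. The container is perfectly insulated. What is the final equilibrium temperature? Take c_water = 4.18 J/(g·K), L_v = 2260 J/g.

T_f ≈ 35.7 °C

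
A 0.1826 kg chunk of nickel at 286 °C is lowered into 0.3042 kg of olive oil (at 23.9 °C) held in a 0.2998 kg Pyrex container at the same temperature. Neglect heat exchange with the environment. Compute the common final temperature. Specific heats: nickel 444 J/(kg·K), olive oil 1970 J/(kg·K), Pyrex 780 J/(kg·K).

T_f ≈ 47.1 °C

Conservation of energy gives ΣQ = 0:
0.1826×444×(T − 286) + 0.3042×1970×(T − 23.9) + 0.2998×780×(T − 23.9) = 0
81.07(T − 286) + 599.27(T − 23.9) + 233.84(T − 23.9) = 0
914.19 T = 43099
T = 43099/914.19 ≈ 47.14 °C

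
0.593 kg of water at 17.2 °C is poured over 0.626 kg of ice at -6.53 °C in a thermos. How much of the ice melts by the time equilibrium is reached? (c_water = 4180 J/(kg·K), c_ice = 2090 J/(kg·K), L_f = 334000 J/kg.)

Cooling the water to 0 °C releases 0.593×4180×17.2 = 42634 J.
Of that, 0.626×2090×6.53 = 8543.5 J goes to bring the ice to 0 °C, leaving 34091 J.
Fully melting the ice requires m_ice L_f = 0.626×334000 = 209084 J.
That's not enough to melt it all — equilibrium is at 0 °C with ice remaining.
Mass melted = 34091/334000 ≈ 0.1021 kg.

m_melted ≈ 0.102 kg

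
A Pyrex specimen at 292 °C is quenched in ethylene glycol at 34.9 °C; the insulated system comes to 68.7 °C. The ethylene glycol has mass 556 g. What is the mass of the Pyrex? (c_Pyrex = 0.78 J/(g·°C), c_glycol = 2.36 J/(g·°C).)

|Q_Pyrex| = |Q_glycol|:
m·0.78·(292 − 68.7) = 556·2.36·(68.7 − 34.9)
174.17 m = 44351  ⇒  m ≈ 254.6 g

m ≈ 255 g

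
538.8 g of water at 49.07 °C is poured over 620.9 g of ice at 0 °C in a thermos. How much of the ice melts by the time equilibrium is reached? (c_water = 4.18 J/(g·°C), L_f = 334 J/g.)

m_melted ≈ 331 g

Water can give up m c ΔT = 538.8·4.18·49.07 = 110515 J before reaching 0 °C.
Fully melting the ice requires m_ice L_f = 620.9·334 = 207381 J.
110515 J < 207381 J, so only part of the ice melts and the system sits at 0 °C.
m_melted·334 = 110515  ⇒  m_melted ≈ 330.9 g.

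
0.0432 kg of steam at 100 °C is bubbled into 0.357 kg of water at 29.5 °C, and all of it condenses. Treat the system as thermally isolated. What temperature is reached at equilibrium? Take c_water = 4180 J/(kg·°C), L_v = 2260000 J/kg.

Setting the total heat transfer to zero:
steam→water at 100 °C releases m L_v = 0.0432·2260000 = 97632; condensed water 100 °C→T: 180.58(T − 100); water warms: 0.357·4180·(T − 29.5) = 1492.3(T − 29.5)
1672.8 T = 97632 + 18058 + 44022 = 159711
T ≈ 95.47 °C — below 100 °C, confirming all the steam condensed.

T_f ≈ 95.5 °C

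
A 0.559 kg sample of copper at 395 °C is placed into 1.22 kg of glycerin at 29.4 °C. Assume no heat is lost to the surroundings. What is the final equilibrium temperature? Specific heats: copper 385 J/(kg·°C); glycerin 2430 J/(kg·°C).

Let T be the final temperature. ΣQ_i = 0:
0.559*385*(T − 395) + 1.22*2430*(T − 29.4) = 0
215.22(T − 395) + 2964.6(T − 29.4) = 0
3179.8 T = 172169
T ≈ 54.14 °C

T_f ≈ 54.1 °C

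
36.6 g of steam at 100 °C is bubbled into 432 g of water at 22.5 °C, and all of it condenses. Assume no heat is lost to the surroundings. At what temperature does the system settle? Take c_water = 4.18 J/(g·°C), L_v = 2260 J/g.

Setting the total heat transfer to zero:
condense steam: −36.6·2260 = −82716
  condensate cools 100→T: 36.6·4.18·(T − 100) = 152.99(T − 100)
  water warms: 432·4.18·(T − 22.5) = 1805.8(T − 22.5)
1958.7 T = 82716 + 15299 + 40630 = 138644
T ≈ 70.78 °C — below 100 °C, confirming all the steam condensed.

T_f ≈ 70.8 °C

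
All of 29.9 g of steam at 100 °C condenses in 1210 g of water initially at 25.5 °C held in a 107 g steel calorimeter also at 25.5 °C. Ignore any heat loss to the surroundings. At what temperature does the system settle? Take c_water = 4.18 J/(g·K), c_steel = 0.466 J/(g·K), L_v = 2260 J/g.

T_f ≈ 40.2 °C

Heat gained plus heat lost sum to zero:
condense steam: −29.9·2260 = −67574
  condensed water 100 °C→T: 124.98(T − 100)
  original water: 5057.8(T − 25.5)
  cup: 49.86(T − 25.5)
5232.6 T = 67574 + 12498 + 130245 = 210318
T ≈ 40.19 °C — below 100 °C, confirming all the steam condensed.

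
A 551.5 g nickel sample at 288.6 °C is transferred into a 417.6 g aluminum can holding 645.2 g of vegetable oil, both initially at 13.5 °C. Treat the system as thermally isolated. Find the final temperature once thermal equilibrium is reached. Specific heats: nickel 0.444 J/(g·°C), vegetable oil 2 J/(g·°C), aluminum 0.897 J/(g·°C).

Taking heat into each body as positive, Σ m c ΔT = 0:
551.5*0.444*(T − 288.6) + 645.2*2*(T − 13.5) + 417.6*0.897*(T − 13.5) = 0
244.87(T − 288.6) + 1290.4(T − 13.5) + 374.59(T − 13.5) = 0
1909.9 T = 93146
T ≈ 48.77 °C

T_f ≈ 48.8 °C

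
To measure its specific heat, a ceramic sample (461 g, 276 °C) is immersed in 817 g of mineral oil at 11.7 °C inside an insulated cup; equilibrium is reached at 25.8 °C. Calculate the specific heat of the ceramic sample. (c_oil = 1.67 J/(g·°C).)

Heat lost by the ceramic sample = heat gained by the oil:
461·c·(276 − 25.8) = 817·1.67·(25.8 − 11.7)
115342 c = 19238  ⇒  c ≈ 0.1668 J/(g·°C)

c ≈ 0.167 J/(g·°C)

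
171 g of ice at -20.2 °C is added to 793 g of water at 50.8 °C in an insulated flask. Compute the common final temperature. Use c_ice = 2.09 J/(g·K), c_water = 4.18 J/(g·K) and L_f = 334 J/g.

Taking heat into each body as positive, Σ m c ΔT = 0:
ice -20.2→0 °C: 171×2.09×20.2 = 7219.3; latent heat to melt: 171×334 = 57114; warm the meltwater: 714.78 T; water cools: 793×4.18×(T − 50.8) = 3314.7(T − 50.8)
4029.5 T = 168389 − 64333 = 104056
T ≈ 25.82 °C — above 0 °C, consistent with complete melting.

T_f ≈ 25.8 °C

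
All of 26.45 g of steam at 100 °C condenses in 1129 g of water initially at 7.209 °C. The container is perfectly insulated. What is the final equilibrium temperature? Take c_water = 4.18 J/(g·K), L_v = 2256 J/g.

T_f ≈ 21.7 °C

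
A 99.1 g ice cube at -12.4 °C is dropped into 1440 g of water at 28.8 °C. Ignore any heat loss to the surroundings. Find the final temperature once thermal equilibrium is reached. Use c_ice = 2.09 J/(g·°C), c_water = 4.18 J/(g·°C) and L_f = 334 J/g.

T_f ≈ 21.4 °C

Heat gained plus heat lost sum to zero:
ice -12.4→0 °C: 99.1·2.09·12.4 = 2568.3; melt ice: 99.1·334 = 33099; meltwater 0→T: 99.1·4.18·T = 414.24 T; water: 6019.2(T − 28.8)
6433.4 T = 173353 − 35668 = 137685
T ≈ 21.40 °C (positive, so assuming full melt was valid).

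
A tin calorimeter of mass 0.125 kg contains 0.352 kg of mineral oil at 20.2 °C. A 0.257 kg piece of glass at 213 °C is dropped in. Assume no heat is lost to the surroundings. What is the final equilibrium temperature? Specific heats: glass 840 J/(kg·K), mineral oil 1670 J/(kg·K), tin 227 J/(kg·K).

T_f ≈ 70.2 °C

Conservation of energy gives ΣQ = 0:
0.257×840×(T − 213) + 0.352×1670×(T − 20.2) + 0.125×227×(T − 20.2) = 0
832.09 T = 58430
T = 58430/832.09 ≈ 70.22 °C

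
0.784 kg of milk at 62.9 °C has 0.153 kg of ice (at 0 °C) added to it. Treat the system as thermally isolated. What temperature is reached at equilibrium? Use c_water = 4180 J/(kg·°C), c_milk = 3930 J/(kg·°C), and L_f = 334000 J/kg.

T_f ≈ 38.4 °C

Let T be the final temperature. ΣQ_i = 0:
melt ice: 0.153·334000 = 51102; warm the meltwater: 639.54 T; milk cools: 0.784·3930·(T − 62.9) = 3081.1(T − 62.9)
3720.7 T = 193802 − 51102 = 142700
T ≈ 38.35 °C — above 0 °C, consistent with complete melting.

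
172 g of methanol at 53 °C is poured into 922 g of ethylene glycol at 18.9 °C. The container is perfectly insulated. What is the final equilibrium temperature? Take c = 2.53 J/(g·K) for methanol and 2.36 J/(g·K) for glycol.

T_f ≈ 24.6 °C

|Q_methanol| = |Q_glycol|:
172*2.53*(53 − T) = 922*2.36*(T − 18.9)
435.16(53 − T) = 2175.9(T − 18.9)
2611.1 T = 64188  ⇒  T ≈ 24.58 °C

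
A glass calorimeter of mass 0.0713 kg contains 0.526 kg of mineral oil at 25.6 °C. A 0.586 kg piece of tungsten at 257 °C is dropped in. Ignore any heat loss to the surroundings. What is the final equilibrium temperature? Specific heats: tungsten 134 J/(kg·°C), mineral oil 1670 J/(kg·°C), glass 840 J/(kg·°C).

T_f ≈ 43.5 °C

T_f = Σ m_i c_i T_i / Σ m_i c_i:
T_f = (78.52·257 + 878.42·25.6 + 59.89·25.6) / (78.52 + 878.42 + 59.89)
    = 44201 / 1016.8 ≈ 43.47 °C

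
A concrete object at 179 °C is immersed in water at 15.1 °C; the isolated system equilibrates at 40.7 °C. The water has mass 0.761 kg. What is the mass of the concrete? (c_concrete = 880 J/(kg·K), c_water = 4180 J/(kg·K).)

m ≈ 0.669 kg

|Q_concrete| = |Q_water|:
m·880·(179 − 40.7) = 0.761·4180·(40.7 − 15.1)
121704 m = 81433  ⇒  m ≈ 0.6691 kg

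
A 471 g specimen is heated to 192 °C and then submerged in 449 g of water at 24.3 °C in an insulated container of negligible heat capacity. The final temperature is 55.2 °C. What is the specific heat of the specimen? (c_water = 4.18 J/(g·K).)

Heat lost by the specimen = heat gained by the water:
471·c·(192 − 55.2) = 449·4.18·(55.2 − 24.3)
64433 c = 57994  ⇒  c ≈ 0.9001 J/(g·K)

c ≈ 0.9 J/(g·K)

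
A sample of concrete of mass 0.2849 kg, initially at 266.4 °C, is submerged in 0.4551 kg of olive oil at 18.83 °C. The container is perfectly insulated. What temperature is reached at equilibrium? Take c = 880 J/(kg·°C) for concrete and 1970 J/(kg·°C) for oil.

T_f is the heat-capacity-weighted average of the initial temperatures:
T_f = (250.71*266.4 + 896.55*18.83) / (250.71 + 896.55)
    = 83672 / 1147.3 ≈ 72.93 °C

T_f ≈ 72.9 °C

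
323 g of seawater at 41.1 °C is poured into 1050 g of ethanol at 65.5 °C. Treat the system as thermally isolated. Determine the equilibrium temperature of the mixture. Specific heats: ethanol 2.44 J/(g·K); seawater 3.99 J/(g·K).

T_f ≈ 57.3 °C

With ΣQ=0 the equilibrium temperature is the m·c-weighted mean:
T_f = (2562*65.5 + 1288.8*41.1) / (2562 + 1288.8)
    = 220779 / 3850.8 ≈ 57.33 °C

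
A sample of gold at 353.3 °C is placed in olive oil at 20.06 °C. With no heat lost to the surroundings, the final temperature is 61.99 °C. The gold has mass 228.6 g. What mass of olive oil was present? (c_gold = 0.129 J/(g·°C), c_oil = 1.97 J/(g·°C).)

Heat lost by the gold = heat gained by the oil:
228.6×0.129×(353.3 − 61.99) = m×1.97×(61.99 − 20.06)
82.6 m = 8590.6  ⇒  m ≈ 104 g

m ≈ 104 g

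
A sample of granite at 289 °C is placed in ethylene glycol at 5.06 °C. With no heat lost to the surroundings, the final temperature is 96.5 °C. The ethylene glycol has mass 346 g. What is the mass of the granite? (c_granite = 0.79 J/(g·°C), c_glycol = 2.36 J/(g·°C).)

Let T be the final temperature. ΣQ_i = 0:
m×0.79×(96.5 − 289) + 346×2.36×(96.5 − 5.06) = 0
-152.08 m = -74666
m = -74666/-152.08 ≈ 491 g

m ≈ 491 g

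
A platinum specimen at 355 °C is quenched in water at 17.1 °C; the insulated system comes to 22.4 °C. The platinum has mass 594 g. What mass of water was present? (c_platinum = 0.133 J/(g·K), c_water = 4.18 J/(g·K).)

m ≈ 1190 g

Heat lost by the platinum = heat gained by the water:
594×0.133×(355 − 22.4) = m×4.18×(22.4 − 17.1)
22.15 m = 26276  ⇒  m ≈ 1186 g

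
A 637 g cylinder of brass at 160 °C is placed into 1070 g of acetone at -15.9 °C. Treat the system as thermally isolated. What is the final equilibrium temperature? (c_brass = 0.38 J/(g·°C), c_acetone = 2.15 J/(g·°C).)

With ΣQ=0 the equilibrium temperature is the m·c-weighted mean:
T_f = (242.06·160 + 2300.5·(-15.9)) / (242.06 + 2300.5)
    = 2151.6 / 2542.6 ≈ 0.85 °C

T_f ≈ 0.8 °C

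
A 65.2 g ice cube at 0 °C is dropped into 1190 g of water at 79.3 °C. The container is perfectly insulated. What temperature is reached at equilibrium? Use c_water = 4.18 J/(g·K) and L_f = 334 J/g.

T_f ≈ 71.0 °C

Taking heat into each body as positive, Σ m c ΔT = 0:
fusion: m_ice L_f = 65.2×334 = 21777
  meltwater 0→T: 65.2×4.18×T = 272.54 T
  water: 4974.2(T − 79.3)
5246.7 T = 394454 − 21777 = 372677
T ≈ 71.03 °C (positive, so assuming full melt was valid).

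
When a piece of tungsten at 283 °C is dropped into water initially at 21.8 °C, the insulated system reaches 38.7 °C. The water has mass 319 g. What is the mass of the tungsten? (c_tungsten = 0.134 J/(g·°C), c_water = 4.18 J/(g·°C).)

m ≈ 688 g

Let T be the final temperature. ΣQ_i = 0:
m×0.134×(38.7 − 283) + 319×4.18×(38.7 − 21.8) = 0
-32.74 m = -22535
m = -22535/-32.74 ≈ 688.4 g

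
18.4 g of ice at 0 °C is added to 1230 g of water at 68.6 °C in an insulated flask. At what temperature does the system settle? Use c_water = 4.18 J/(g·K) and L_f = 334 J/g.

T_f ≈ 66.4 °C

Energy conservation, ΣQ = 0:
latent heat to melt: 18.4×334 = 6145.6; meltwater 0→T: 18.4×4.18×T = 76.91 T; water cools: 1230×4.18×(T − 68.6) = 5141.4(T − 68.6)
5218.3 T = 352700 − 6145.6 = 346554
T ≈ 66.41 °C. Since T > 0 °C, the all-ice-melts assumption holds.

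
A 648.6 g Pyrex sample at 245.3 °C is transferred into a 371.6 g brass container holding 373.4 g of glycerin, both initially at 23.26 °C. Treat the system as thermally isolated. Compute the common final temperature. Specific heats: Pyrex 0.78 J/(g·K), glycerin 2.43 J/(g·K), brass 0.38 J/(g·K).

T_f ≈ 95.5 °C

Heat gained plus heat lost sum to zero:
648.6*0.78*(T − 245.3) + 373.4*2.43*(T − 23.26) + 371.6*0.38*(T − 23.26) = 0
505.91(T − 245.3) + 907.36(T − 23.26) + 141.21(T − 23.26) = 0
(505.91 + 907.36 + 141.21) T = 505.91*245.3 + 907.36*23.26 + 141.21*23.26
T = 148489/1554.5 ≈ 95.52 °C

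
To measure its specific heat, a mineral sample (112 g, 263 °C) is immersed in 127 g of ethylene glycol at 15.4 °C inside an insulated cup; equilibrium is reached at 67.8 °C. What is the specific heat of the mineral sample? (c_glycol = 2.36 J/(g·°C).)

Energy conservation, ΣQ = 0:
112·c·(67.8 − 263) + 127·2.36·(67.8 − 15.4) = 0
-21862 c = -15705
c = -15705/-21862 ≈ 0.7184 J/(g·°C)

c ≈ 0.718 J/(g·°C)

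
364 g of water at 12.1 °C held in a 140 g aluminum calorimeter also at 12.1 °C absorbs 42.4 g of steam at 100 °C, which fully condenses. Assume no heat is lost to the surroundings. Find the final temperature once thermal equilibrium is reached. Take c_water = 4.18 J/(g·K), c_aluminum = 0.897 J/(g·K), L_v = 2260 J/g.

T_f ≈ 73.2 °C

Net heat exchanged in the isolated system is zero:
condense steam: −42.4×2260 = −95824; condensed water 100 °C→T: 177.23(T − 100); original water: 1521.5(T − 12.1); cup: 125.58(T − 12.1)
1824.3 T = 95824 + 17723 + 19930 = 133477
T ≈ 73.16 °C (< 100 °C, so full condensation is consistent).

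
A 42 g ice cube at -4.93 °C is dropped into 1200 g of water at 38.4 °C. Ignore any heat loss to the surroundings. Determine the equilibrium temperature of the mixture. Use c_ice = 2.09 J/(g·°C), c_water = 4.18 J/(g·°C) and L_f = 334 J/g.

Taking heat into each body as positive, Σ m c ΔT = 0:
ice -4.93→0 °C: 42·2.09·4.93 = 432.76
  melt ice: 42·334 = 14028
  warm the meltwater: 175.56 T
  water: 5016(T − 38.4)
5191.6 T = 192614 − 14461 = 178154
T ≈ 34.32 °C. Since T > 0 °C, the all-ice-melts assumption holds.

T_f ≈ 34.3 °C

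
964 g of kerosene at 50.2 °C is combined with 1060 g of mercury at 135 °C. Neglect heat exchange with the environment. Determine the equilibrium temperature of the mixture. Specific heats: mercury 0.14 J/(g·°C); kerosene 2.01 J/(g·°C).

T_f ≈ 56.2 °C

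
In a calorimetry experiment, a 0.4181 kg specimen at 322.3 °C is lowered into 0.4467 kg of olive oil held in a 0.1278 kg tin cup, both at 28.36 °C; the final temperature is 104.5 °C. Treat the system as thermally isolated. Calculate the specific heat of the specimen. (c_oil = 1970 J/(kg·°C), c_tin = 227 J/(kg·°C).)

Taking heat into each body as positive, Σ m c ΔT = 0:
0.4181·c·(104.5 − 322.3) + 0.4467·1970·(104.5 − 28.36) + 0.1278·227·(104.5 − 28.36) = 0
-91.06 c = -69212
c = -69212/-91.06 ≈ 760.1 J/(kg·°C)

c ≈ 760 J/(kg·°C)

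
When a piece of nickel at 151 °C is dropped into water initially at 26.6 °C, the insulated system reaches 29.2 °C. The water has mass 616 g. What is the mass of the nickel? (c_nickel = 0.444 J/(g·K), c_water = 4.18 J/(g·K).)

m ≈ 124 g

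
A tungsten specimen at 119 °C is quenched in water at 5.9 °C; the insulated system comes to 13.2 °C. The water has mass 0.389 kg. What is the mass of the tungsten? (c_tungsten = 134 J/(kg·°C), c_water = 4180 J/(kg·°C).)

m ≈ 0.837 kg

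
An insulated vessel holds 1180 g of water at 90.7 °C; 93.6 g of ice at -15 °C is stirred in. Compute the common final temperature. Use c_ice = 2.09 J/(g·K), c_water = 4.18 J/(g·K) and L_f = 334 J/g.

T_f ≈ 77.6 °C

Conservation of energy gives ΣQ = 0:
ice -15→0 °C: 93.6·2.09·15 = 2934.4
  melt ice: 93.6·334 = 31262
  warm the meltwater: 391.25 T
  water: 4932.4(T − 90.7)
5323.6 T = 447369 − 34197 = 413172
T ≈ 77.61 °C. Since T > 0 °C, the all-ice-melts assumption holds.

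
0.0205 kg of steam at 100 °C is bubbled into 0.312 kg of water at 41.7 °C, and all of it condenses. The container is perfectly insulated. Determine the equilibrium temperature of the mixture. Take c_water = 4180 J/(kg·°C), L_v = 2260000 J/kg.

Let T be the final temperature. ΣQ_i = 0:
latent heat released on condensation: 0.0205×2260000 = 46330; condensate cools 100→T: 0.0205×4180×(T − 100) = 85.69(T − 100); water warms: 0.312×4180×(T − 41.7) = 1304.2(T − 41.7)
1389.9 T = 46330 + 8569 + 54383 = 109282
T ≈ 78.63 °C — below 100 °C, confirming all the steam condensed.

T_f ≈ 78.6 °C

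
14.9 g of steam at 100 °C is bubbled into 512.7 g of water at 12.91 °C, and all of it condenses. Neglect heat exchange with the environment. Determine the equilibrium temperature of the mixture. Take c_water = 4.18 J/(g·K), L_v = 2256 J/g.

Taking heat into each body as positive, Σ m c ΔT = 0:
condense steam: −14.9·2256 = −33614; condensed water 100 °C→T: 62.28(T − 100); original water: 2143.1(T − 12.91)
2205.4 T = 33614 + 6228.2 + 27667 = 67510
T ≈ 30.61 °C, under the boiling point, so the assumption holds.

T_f ≈ 30.6 °C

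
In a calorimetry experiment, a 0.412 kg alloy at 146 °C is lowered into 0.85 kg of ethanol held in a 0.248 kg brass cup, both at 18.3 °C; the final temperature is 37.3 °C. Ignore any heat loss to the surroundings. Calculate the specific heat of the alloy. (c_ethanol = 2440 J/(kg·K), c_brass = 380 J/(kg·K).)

c ≈ 920 J/(kg·K)

Taking heat into each body as positive, Σ m c ΔT = 0:
0.412×c×(37.3 − 146) + 0.85×2440×(37.3 − 18.3) + 0.248×380×(37.3 − 18.3) = 0
-44.78 c = -41197
c = -41197/-44.78 ≈ 919.9 J/(kg·K)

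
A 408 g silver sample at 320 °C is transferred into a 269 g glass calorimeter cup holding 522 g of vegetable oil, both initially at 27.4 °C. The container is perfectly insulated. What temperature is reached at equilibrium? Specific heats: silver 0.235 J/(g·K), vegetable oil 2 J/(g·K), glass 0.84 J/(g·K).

Taking heat into each body as positive, Σ m c ΔT = 0:
408×0.235×(T − 320) + 522×2×(T − 27.4) + 269×0.84×(T − 27.4) = 0
95.88(T − 320) + 1044(T − 27.4) + 225.96(T − 27.4) = 0
1365.8 T = 65479
T ≈ 47.94 °C

T_f ≈ 47.9 °C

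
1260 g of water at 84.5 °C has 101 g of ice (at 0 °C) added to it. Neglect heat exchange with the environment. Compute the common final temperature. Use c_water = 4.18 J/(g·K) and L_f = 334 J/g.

Sum of m c ΔT and latent-heat terms is zero:
latent heat to melt: 101·334 = 33734
  warm the meltwater: 422.18 T
  water cools: 1260·4.18·(T − 84.5) = 5266.8(T − 84.5)
5689 T = 445045 − 33734 = 411311
T ≈ 72.30 °C — above 0 °C, consistent with complete melting.

T_f ≈ 72.3 °C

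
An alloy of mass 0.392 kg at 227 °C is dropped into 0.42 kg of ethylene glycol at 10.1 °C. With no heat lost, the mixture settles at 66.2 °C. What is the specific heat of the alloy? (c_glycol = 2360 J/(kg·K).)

c ≈ 882 J/(kg·K)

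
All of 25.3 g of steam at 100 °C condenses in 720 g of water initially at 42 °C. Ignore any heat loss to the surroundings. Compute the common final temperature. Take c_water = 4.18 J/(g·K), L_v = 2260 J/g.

T_f ≈ 62.3 °C

Energy balance with sensible and latent terms:
latent heat released on condensation: 25.3×2260 = 57178
  condensate cools 100→T: 25.3×4.18×(T − 100) = 105.75(T − 100)
  original water: 3009.6(T − 42)
3115.4 T = 57178 + 10575 + 126403 = 194157
T ≈ 62.32 °C (< 100 °C, so full condensation is consistent).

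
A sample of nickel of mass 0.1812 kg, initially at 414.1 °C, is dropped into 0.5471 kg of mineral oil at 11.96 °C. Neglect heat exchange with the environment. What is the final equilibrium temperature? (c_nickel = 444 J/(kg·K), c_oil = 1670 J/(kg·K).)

Heat lost by the nickel equals heat gained by the oil:
0.1812·444·(414.1 − T) = 0.5471·1670·(T − 11.96)
80.45(414.1 − T) = 913.66(T − 11.96)
994.11 T = 44243  ⇒  T ≈ 44.50 °C

T_f ≈ 44.5 °C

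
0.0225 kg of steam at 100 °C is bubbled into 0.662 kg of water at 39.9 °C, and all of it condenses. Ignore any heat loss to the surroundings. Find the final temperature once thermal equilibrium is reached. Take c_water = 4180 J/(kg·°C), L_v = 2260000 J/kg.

T_f ≈ 59.6 °C

Heat gained plus heat lost sum to zero:
condense steam: −0.0225·2260000 = −50850
  condensed water 100 °C→T: 94.05(T − 100)
  water warms: 0.662·4180·(T − 39.9) = 2767.2(T − 39.9)
2861.2 T = 50850 + 9405 + 110410 = 170665
T ≈ 59.65 °C, under the boiling point, so the assumption holds.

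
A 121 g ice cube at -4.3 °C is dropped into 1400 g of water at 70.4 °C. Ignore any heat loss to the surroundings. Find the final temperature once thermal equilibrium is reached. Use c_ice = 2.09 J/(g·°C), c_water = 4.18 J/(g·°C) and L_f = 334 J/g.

Sum of m c ΔT and latent-heat terms is zero:
warm ice to 0 °C: 121×2.09×(0 − (-4.3)) = 1087.4; latent heat to melt: 121×334 = 40414; warm the meltwater: 505.78 T; water cools: 1400×4.18×(T − 70.4) = 5852(T − 70.4)
6357.8 T = 411981 − 41501 = 370479
T ≈ 58.27 °C (positive, so assuming full melt was valid).

T_f ≈ 58.3 °C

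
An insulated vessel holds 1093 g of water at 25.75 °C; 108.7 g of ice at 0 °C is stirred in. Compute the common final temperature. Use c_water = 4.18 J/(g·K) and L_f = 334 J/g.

T_f ≈ 16.2 °C

Heat gained plus heat lost sum to zero:
fusion: m_ice L_f = 108.7×334 = 36306
  meltwater 0→T: 108.7×4.18×T = 454.37 T
  water cools: 1093×4.18×(T − 25.75) = 4568.7(T − 25.75)
5023.1 T = 117645 − 36306 = 81339
T ≈ 16.19 °C (positive, so assuming full melt was valid).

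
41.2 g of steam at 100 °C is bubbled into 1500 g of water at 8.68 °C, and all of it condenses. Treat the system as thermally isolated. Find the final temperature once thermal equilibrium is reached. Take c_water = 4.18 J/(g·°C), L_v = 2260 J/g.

T_f ≈ 25.6 °C

Conservation of energy gives ΣQ = 0:
latent heat released on condensation: 41.2·2260 = 93112; condensed water 100 °C→T: 172.22(T − 100); water warms: 1500·4.18·(T − 8.68) = 6270(T − 8.68)
6442.2 T = 93112 + 17222 + 54424 = 164757
T ≈ 25.57 °C (< 100 °C, so full condensation is consistent).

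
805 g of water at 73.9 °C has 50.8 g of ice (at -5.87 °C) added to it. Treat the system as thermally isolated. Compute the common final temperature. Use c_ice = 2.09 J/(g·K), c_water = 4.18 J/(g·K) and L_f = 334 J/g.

T_f ≈ 64.6 °C

Heat gained plus heat lost sum to zero:
ice -5.87→0 °C: 50.8×2.09×5.87 = 623.23; melt ice: 50.8×334 = 16967; meltwater 0→T: 50.8×4.18×T = 212.34 T; water: 3364.9(T − 73.9)
3577.2 T = 248666 − 17590 = 231076
T ≈ 64.60 °C (positive, so assuming full melt was valid).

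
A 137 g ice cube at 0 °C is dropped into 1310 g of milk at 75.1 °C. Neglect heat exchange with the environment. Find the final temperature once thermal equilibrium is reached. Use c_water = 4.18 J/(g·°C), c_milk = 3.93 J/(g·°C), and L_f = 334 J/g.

Taking heat into each body as positive, Σ m c ΔT = 0:
latent heat to melt: 137×334 = 45758
  warm the meltwater: 572.66 T
  milk cools: 1310×3.93×(T − 75.1) = 5148.3(T − 75.1)
5721 T = 386637 − 45758 = 340879
T ≈ 59.58 °C (positive, so assuming full melt was valid).

T_f ≈ 59.6 °C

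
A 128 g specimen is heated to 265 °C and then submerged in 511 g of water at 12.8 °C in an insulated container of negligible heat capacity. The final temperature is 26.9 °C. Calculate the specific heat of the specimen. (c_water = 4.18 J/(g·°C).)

c ≈ 0.988 J/(g·°C)

m_s c (T_s − T_f) = m_water c_water (T_f − T_0):
128·c·(265 − 26.9) = 511·4.18·(26.9 − 12.8)
30477 c = 30117  ⇒  c ≈ 0.9882 J/(g·°C)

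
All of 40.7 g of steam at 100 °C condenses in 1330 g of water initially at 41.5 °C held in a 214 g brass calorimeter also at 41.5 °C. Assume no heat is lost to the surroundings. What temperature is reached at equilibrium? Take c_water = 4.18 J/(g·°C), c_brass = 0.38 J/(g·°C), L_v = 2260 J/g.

T_f ≈ 59.0 °C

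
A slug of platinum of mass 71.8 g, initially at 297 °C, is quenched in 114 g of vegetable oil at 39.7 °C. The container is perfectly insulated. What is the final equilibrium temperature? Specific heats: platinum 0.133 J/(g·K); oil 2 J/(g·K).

With ΣQ=0 the equilibrium temperature is the m·c-weighted mean:
T_f = (9.549×297 + 228×39.7) / (9.549 + 228)
    = 11888 / 237.55 ≈ 50.04 °C

T_f ≈ 50.0 °C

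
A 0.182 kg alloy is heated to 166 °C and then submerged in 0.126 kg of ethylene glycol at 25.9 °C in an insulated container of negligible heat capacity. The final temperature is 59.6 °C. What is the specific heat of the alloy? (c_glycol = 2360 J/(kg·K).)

Energy conservation, ΣQ = 0:
0.182·c·(59.6 − 166) + 0.126·2360·(59.6 − 25.9) = 0
-19.36 c = -10021
c = -10021/-19.36 ≈ 517.5 J/(kg·K)

c ≈ 517 J/(kg·K)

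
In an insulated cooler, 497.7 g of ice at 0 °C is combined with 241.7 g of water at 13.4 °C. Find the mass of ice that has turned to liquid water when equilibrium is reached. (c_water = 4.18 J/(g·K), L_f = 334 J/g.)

m_melted ≈ 40.5 g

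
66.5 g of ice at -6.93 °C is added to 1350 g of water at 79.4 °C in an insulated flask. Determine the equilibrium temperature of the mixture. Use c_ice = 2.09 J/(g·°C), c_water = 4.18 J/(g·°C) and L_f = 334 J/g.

T_f ≈ 71.8 °C

Taking heat into each body as positive, Σ m c ΔT = 0:
ice -6.93→0 °C: 66.5×2.09×6.93 = 963.17; fusion: m_ice L_f = 66.5×334 = 22211; meltwater 0→T: 66.5×4.18×T = 277.97 T; water: 5643(T − 79.4)
5921 T = 448054 − 23174 = 424880
T ≈ 71.76 °C (positive, so assuming full melt was valid).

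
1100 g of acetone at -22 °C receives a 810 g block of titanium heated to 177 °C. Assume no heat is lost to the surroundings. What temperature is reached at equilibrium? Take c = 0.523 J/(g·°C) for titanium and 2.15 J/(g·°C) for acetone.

T_f = Σ m_i c_i T_i / Σ m_i c_i:
T_f = (423.63*177 + 2365*(-22)) / (423.63 + 2365)
    = 22953 / 2788.6 ≈ 8.23 °C

T_f ≈ 8.2 °C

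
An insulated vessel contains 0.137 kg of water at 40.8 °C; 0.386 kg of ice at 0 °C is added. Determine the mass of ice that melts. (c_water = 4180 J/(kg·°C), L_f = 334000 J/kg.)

Cooling the water to 0 °C releases 0.137·4180·40.8 = 23365 J.
Melting all 0.386 kg of ice would need 0.386·334000 = 128924 J.
That's not enough to melt it all — equilibrium is at 0 °C with ice remaining.
Mass melted = 23365/334000 ≈ 0.06995 kg.

m_melted ≈ 0.07 kg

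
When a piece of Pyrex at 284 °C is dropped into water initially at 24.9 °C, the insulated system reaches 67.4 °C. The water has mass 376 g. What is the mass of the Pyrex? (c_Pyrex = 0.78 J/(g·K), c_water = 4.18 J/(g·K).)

m ≈ 395 g

Conservation of energy gives ΣQ = 0:
m×0.78×(67.4 − 284) + 376×4.18×(67.4 − 24.9) = 0
-168.95 m = -66796
m = -66796/-168.95 ≈ 395.4 g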